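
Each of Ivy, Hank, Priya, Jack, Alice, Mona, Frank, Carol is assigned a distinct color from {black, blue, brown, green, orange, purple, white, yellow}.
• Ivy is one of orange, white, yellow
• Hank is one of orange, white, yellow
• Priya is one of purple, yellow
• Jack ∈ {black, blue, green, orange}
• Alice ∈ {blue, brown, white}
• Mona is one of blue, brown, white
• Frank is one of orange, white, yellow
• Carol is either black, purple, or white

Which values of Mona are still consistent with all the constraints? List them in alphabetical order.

Among the 8 variables, green fits only Jack (and all 8 values in {black, blue, brown, green, orange, purple, white, yellow} must be used), so Jack = green.
The 7 still-open variables together cover exactly {black, blue, brown, orange, purple, white, yellow} — 7 values for 7 variables — and black appears only in Carol's list, so Carol = black.
Among the 6 still-open variables, purple fits only Priya (and all 6 values in {blue, brown, orange, purple, white, yellow} must be used), so Priya = purple.
The 3 variables Ivy, Hank, Frank are confined to {orange, white, yellow}, which locks those values in; drop them from Alice, Mona.
No further eliminations apply; Mona can still be any of blue, brown.

blue, brown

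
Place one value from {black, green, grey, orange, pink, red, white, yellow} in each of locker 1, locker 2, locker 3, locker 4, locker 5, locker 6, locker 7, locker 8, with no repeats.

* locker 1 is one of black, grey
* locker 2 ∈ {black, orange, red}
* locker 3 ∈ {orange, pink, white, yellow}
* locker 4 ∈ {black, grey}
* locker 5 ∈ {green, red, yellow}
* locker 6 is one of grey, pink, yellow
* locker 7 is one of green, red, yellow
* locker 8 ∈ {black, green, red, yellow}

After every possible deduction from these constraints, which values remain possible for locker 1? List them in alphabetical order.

The 8 variables draw from only 8 values {black, green, grey, orange, pink, red, white, yellow}, so each is used; only locker 3 can be white, hence locker 3 = white.
The 7 still-open variables together cover exactly {black, green, grey, orange, pink, red, yellow} — 7 values for 7 variables — and orange appears only in locker 2's list, so locker 2 = orange.
The 6 still-open variables together cover exactly {black, green, grey, pink, red, yellow} — 6 values for 6 variables — and pink appears only in locker 6's list, so locker 6 = pink.
The 2 variables locker 1 and locker 4 are confined to {black, grey}, which locks those values in; drop them from locker 8.
No further eliminations apply; locker 1 can still be any of black, grey.

black, grey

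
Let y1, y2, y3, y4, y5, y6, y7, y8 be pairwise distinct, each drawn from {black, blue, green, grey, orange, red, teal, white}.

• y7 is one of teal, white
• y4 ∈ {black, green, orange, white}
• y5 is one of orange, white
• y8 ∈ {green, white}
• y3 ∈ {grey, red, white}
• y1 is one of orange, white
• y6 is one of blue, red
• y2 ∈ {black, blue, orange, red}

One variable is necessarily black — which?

The 8 variables draw from only 8 values {black, blue, green, grey, orange, red, teal, white}, so each is used; only y3 can be grey, hence y3 = grey.
The 7 still-open variables together cover exactly {black, blue, green, orange, red, teal, white} — 7 values for 7 variables — and teal appears only in y7's list, so y7 = teal.
y1 and y5 between them cover only {orange, white} — a naked pair. Remove those values from y2, y4, y8.
y8's domain is down to {green}, so y8 = green. Remove green from y4.
So black goes to y4.

y4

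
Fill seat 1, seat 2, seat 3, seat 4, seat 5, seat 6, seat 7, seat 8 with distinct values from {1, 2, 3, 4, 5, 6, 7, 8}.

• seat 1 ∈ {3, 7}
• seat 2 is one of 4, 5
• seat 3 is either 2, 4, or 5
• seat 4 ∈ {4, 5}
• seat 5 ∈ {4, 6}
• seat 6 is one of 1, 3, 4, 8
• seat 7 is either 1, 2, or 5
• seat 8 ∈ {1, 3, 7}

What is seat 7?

1

Among the 8 variables, 6 fits only seat 5 (and all 8 values in {1, 2, 3, 4, 5, 6, 7, 8} must be used), so seat 5 = 6.
The 7 still-open variables together cover exactly {1, 2, 3, 4, 5, 7, 8} — 7 values for 7 variables — and 8 appears only in seat 6's list, so seat 6 = 8.
seat 2 and seat 4 share exactly the 2 values {4, 5}; by pigeonhole those values go to them, so strike 4, 5 from seat 3, seat 7.
seat 3's domain is down to {2}, so seat 3 = 2. Strike 2 from seat 7.
So seat 7 = 1.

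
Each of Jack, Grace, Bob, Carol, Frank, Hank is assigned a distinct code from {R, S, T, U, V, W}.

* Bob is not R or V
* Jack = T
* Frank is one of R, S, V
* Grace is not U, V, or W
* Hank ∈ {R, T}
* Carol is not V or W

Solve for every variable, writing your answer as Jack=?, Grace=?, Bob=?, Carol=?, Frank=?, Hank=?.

Jack must be T (only option left). So Grace, Bob, Carol, Hank can't be T.
That leaves Hank = R. Eliminate R elsewhere: Grace, Carol, Frank.
Grace's domain is down to {S}, so Grace = S. Strike S from Bob, Carol, Frank.
Carol's domain is down to {U}, so Carol = U. Remove U from Bob.
That leaves Frank = V.
Bob has just one choice, so Bob = W.

Jack=T, Grace=S, Bob=W, Carol=U, Frank=V, Hank=R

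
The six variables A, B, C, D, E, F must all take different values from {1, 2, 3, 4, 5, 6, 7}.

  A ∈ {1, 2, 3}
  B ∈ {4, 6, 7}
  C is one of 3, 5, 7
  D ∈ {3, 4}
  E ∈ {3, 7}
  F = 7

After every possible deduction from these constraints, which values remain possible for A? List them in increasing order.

1, 2

F must be 7 (only option left). Eliminate 7 elsewhere: B, C, E.
E has just one choice, so E = 3. So A, C, D can't be 3.
That leaves C = 5.
D's domain is down to {4}, so D = 4. Remove 4 from B.
B has just one choice, so B = 6.
No further eliminations apply; A can still be any of 1, 2.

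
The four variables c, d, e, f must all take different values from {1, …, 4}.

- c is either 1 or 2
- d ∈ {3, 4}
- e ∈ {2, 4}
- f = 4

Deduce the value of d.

3

f has just one choice, so f = 4. Remove 4 from d, e.
So d = 3.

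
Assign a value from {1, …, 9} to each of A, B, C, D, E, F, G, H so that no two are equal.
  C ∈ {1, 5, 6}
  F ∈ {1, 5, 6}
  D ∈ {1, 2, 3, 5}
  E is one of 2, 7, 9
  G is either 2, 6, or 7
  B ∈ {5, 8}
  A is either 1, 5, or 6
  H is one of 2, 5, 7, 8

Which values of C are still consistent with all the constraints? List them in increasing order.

1, 5, 6

Among the 8 variables, 3 fits only D (and all 8 values in {1, 2, 3, 5, 6, 7, 8, 9} must be used), so D = 3.
The 7 still-open variables together cover exactly {1, 2, 5, 6, 7, 8, 9} — 7 values for 7 variables — and 9 appears only in E's list, so E = 9.
The 3 variables A, C, F are confined to {1, 5, 6}, which locks those values in; drop them from B, G, H.
That leaves B = 8. Strike 8 from H.
No further eliminations apply; C can still be any of 1, 5, 6.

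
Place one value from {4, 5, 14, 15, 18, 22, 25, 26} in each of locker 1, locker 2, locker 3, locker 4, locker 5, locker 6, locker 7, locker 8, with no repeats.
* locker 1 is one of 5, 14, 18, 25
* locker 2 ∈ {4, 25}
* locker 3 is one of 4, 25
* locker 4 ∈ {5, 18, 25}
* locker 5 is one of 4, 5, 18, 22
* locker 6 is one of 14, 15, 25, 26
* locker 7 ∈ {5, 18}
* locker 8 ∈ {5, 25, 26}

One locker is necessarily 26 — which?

locker 8

The 8 variables together cover exactly {4, 5, 14, 15, 18, 22, 25, 26} — 8 values for 8 variables — and 15 appears only in locker 6's list, so locker 6 = 15.
The 7 still-open variables together cover exactly {4, 5, 14, 18, 22, 25, 26} — 7 values for 7 variables — and 14 appears only in locker 1's list, so locker 1 = 14.
Among the 6 still-open variables, 22 fits only locker 5 (and all 6 values in {4, 5, 18, 22, 25, 26} must be used), so locker 5 = 22.
The 5 still-open variables draw from only 5 values {4, 5, 18, 25, 26}, so each is used; only locker 8 can be 26, hence locker 8 = 26.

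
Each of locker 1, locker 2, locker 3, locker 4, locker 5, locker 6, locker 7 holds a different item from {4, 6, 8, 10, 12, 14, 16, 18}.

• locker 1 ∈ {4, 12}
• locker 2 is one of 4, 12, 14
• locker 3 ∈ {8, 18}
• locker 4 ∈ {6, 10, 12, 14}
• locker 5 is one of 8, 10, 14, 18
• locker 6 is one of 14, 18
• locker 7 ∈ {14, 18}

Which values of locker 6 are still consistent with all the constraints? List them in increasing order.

14, 18

The 7 variables draw from only 7 values {4, 6, 8, 10, 12, 14, 18}, so each is used; only locker 4 can be 6, hence locker 4 = 6.
Among the 6 still-open variables, 10 fits only locker 5 (and all 6 values in {4, 8, 10, 12, 14, 18} must be used), so locker 5 = 10.
The 5 still-open variables together cover exactly {4, 8, 12, 14, 18} — 5 values for 5 variables — and 8 appears only in locker 3's list, so locker 3 = 8.
locker 6 and locker 7 share exactly the 2 values {14, 18}; by pigeonhole those values go to them, so strike 14, 18 from locker 2.
No further eliminations apply; locker 6 can still be any of 14, 18.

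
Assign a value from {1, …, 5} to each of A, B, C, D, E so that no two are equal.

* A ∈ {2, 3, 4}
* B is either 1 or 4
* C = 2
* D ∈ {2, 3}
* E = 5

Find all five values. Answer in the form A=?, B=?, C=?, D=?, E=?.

A=4, B=1, C=2, D=3, E=5

C must be 2 (only option left). Strike 2 from A, D.
D must be 3 (only option left). Remove 3 from A.
E must be 5 (only option left).
A must be 4 (only option left). Strike 4 from B.
That leaves B = 1.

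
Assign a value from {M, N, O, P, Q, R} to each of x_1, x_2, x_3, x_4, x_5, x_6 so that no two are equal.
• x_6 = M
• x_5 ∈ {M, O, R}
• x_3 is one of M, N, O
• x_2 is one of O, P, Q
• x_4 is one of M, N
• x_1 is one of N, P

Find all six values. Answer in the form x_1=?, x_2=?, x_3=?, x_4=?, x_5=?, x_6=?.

x_1=P, x_2=Q, x_3=O, x_4=N, x_5=R, x_6=M

x_6's domain is down to {M}, so x_6 = M. So x_3, x_4, x_5 can't be M.
x_4 has just one choice, so x_4 = N. So x_1, x_3 can't be N.
x_1 must be P (only option left). Strike P from x_2.
x_3 must be O (only option left). Remove O from x_2, x_5.
x_5 must be R (only option left).
x_2 has just one choice, so x_2 = Q.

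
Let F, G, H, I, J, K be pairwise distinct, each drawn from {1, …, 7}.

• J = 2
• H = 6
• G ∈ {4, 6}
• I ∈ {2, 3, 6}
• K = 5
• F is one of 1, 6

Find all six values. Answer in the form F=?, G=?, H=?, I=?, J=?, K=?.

F=1, G=4, H=6, I=3, J=2, K=5

H's domain is down to {6}, so H = 6. Strike 6 from F, G, I.
J's domain is down to {2}, so J = 2. Remove 2 from I.
That leaves K = 5.
F's domain is down to {1}, so F = 1.
G's domain is down to {4}, so G = 4.
I must be 3 (only option left).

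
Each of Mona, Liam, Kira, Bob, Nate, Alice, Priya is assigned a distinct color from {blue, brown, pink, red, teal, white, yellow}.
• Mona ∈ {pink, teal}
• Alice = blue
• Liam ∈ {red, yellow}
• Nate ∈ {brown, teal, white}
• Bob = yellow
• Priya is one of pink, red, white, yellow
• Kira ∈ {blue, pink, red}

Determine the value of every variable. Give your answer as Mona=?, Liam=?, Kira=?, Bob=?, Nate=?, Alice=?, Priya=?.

Bob's domain is down to {yellow}, so Bob = yellow. Strike yellow from Liam, Priya.
Alice has just one choice, so Alice = blue. So Kira can't be blue.
That leaves Liam = red. Eliminate red elsewhere: Kira, Priya.
Kira's domain is down to {pink}, so Kira = pink. Eliminate pink elsewhere: Mona, Priya.
Priya's domain is down to {white}, so Priya = white. So Nate can't be white.
Mona has just one choice, so Mona = teal. Remove teal from Nate.
That leaves Nate = brown.

Mona=teal, Liam=red, Kira=pink, Bob=yellow, Nate=brown, Alice=blue, Priya=white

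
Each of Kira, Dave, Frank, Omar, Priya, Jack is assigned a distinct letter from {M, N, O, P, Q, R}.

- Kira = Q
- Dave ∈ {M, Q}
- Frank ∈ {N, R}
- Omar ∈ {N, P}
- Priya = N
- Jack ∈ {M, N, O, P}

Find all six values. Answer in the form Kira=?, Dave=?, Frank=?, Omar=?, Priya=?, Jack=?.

Kira=Q, Dave=M, Frank=R, Omar=P, Priya=N, Jack=O

Kira's domain is down to {Q}, so Kira = Q. Eliminate Q elsewhere: Dave.
Dave must be M (only option left). Strike M from Jack.
Priya has just one choice, so Priya = N. Strike N from Frank, Omar, Jack.
That leaves Frank = R.
Omar must be P (only option left). Strike P from Jack.
Jack must be O (only option left).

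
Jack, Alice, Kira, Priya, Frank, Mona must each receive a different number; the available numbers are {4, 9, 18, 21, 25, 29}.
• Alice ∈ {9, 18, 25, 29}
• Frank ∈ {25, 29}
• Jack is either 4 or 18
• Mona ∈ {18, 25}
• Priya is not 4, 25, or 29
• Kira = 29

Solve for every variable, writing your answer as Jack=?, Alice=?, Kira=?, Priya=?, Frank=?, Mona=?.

Kira's domain is down to {29}, so Kira = 29. Eliminate 29 elsewhere: Alice, Frank.
Frank's domain is down to {25}, so Frank = 25. So Alice, Mona can't be 25.
That leaves Mona = 18. Eliminate 18 elsewhere: Jack, Alice, Priya.
Jack has just one choice, so Jack = 4.
Alice has just one choice, so Alice = 9. Remove 9 from Priya.
Priya's domain is down to {21}, so Priya = 21.

Jack=4, Alice=9, Kira=29, Priya=21, Frank=25, Mona=18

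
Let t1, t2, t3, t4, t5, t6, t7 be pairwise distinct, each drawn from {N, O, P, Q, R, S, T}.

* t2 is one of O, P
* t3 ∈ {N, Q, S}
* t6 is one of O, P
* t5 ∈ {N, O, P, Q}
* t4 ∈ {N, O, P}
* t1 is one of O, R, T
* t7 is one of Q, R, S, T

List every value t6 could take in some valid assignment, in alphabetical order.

The 2 variables t2 and t6 are confined to {O, P}, which locks those values in; drop them from t1, t4, t5.
That leaves t4 = N. So t3, t5 can't be N.
t5 must be Q (only option left). Eliminate Q elsewhere: t3, t7.
That leaves t3 = S. Eliminate S elsewhere: t7.
No further eliminations apply; t6 can still be any of O, P.

O, P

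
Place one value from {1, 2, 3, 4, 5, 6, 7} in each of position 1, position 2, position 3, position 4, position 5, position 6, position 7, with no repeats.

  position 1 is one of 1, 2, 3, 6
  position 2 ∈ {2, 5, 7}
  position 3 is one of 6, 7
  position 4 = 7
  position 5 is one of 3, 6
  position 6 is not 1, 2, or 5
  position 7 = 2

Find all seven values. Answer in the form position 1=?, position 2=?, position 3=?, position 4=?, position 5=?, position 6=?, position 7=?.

position 4 must be 7 (only option left). Eliminate 7 elsewhere: position 2, position 3, position 6.
position 7 must be 2 (only option left). Strike 2 from position 1, position 2.
position 2 must be 5 (only option left).
That leaves position 3 = 6. So position 1, position 5, position 6 can't be 6.
position 5's domain is down to {3}, so position 5 = 3. Strike 3 from position 1, position 6.
position 6 must be 4 (only option left).
position 1 must be 1 (only option left).

position 1=1, position 2=5, position 3=6, position 4=7, position 5=3, position 6=4, position 7=2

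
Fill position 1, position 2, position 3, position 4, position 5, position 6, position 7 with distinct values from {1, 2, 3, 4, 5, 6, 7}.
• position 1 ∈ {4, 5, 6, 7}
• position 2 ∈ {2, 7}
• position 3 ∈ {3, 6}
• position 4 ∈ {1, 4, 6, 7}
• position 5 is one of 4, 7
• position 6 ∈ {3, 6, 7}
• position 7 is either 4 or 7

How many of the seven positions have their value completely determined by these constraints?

Among the 7 variables, 1 fits only position 4 (and all 7 values in {1, 2, 3, 4, 5, 6, 7} must be used), so position 4 = 1.
The 6 still-open variables draw from only 6 values {2, 3, 4, 5, 6, 7}, so each is used; only position 2 can be 2, hence position 2 = 2.
The 5 still-open variables draw from only 5 values {3, 4, 5, 6, 7}, so each is used; only position 1 can be 5, hence position 1 = 5.
position 5 and position 7 between them cover only {4, 7} — a naked pair. Remove those values from position 6.
Determined: position 1=5, position 2=2, position 4=1. The other positions each still have more than one consistent value. That makes 3.

3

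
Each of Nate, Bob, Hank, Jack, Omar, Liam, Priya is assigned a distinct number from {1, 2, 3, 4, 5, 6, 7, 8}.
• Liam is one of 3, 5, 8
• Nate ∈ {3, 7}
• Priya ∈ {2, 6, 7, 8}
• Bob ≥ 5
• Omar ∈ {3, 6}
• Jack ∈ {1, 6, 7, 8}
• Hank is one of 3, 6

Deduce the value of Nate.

Among the 7 variables, 1 fits only Jack (and all 7 values in {1, 2, 3, 5, 6, 7, 8} must be used), so Jack = 1.
The 6 still-open variables together cover exactly {2, 3, 5, 6, 7, 8} — 6 values for 6 variables — and 2 appears only in Priya's list, so Priya = 2.
Hank and Omar share exactly the 2 values {3, 6}; by pigeonhole those values go to them, so strike 3, 6 from Nate, Bob, Liam.
So Nate = 7.

7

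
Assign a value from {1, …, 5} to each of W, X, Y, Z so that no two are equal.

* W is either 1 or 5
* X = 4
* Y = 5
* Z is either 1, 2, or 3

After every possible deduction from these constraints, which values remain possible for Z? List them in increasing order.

2, 3

X has just one choice, so X = 4.
Y must be 5 (only option left). Strike 5 from W.
W has just one choice, so W = 1. So Z can't be 1.
No further eliminations apply; Z can still be any of 2, 3.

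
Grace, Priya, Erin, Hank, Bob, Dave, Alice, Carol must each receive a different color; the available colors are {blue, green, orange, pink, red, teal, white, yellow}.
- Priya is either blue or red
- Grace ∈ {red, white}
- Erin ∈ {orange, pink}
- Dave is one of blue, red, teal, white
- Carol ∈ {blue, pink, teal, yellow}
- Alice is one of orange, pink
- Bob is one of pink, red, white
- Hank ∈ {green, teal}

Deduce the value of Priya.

blue

The 8 variables together cover exactly {blue, green, orange, pink, red, teal, white, yellow} — 8 values for 8 variables — and green appears only in Hank's list, so Hank = green.
Among the 7 still-open variables, yellow fits only Carol (and all 7 values in {blue, orange, pink, red, teal, white, yellow} must be used), so Carol = yellow.
Among the 6 still-open variables, teal fits only Dave (and all 6 values in {blue, orange, pink, red, teal, white} must be used), so Dave = teal.
The 5 still-open variables draw from only 5 values {blue, orange, pink, red, white}, so each is used; only Priya can be blue, hence Priya = blue.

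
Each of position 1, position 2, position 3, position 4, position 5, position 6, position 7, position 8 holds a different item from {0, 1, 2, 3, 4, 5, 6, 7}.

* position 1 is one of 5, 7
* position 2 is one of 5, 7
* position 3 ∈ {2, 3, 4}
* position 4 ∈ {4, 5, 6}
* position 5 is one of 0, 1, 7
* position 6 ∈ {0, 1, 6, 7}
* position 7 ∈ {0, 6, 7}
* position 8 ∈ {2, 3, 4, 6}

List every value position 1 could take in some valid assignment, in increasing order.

The 2 variables position 1 and position 2 are confined to {5, 7}, which locks those values in; drop them from position 4, position 5, position 6, position 7.
The 3 variables position 5, position 6, position 7 are confined to {0, 1, 6}, which locks those values in; drop them from position 4, position 8.
position 4's domain is down to {4}, so position 4 = 4. Eliminate 4 elsewhere: position 3, position 8.
No further eliminations apply; position 1 can still be any of 5, 7.

5, 7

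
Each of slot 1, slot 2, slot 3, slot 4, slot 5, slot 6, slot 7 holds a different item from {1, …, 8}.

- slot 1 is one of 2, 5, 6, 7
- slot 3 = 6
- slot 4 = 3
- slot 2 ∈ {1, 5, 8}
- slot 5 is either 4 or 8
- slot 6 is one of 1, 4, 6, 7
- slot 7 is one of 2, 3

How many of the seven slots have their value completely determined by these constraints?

slot 3 must be 6 (only option left). Eliminate 6 elsewhere: slot 1, slot 6.
That leaves slot 4 = 3. Strike 3 from slot 7.
slot 7 has just one choice, so slot 7 = 2. So slot 1 can't be 2.
Determined: slot 3=6, slot 4=3, slot 7=2. The other slots each still have more than one consistent value. That makes 3.

3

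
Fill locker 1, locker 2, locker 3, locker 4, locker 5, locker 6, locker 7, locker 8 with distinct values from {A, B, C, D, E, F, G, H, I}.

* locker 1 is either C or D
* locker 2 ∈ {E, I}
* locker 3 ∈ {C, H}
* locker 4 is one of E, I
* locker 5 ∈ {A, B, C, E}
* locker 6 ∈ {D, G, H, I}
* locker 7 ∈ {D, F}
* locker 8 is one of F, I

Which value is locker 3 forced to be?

locker 2 and locker 4 between them cover only {E, I} — a naked pair. Remove those values from locker 5, locker 6, locker 8.
That leaves locker 8 = F. Remove F from locker 7.
That leaves locker 7 = D. Strike D from locker 1, locker 6.
That leaves locker 1 = C. So locker 3, locker 5 can't be C.
So locker 3 = H.

H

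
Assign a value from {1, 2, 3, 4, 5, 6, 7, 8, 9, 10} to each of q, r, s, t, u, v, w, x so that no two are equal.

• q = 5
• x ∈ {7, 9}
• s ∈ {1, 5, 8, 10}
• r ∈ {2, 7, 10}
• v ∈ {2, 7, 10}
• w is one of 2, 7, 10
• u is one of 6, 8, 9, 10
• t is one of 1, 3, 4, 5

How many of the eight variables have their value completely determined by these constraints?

2

q's domain is down to {5}, so q = 5. Eliminate 5 elsewhere: s, t.
The 3 variables r, v, w are confined to {2, 7, 10}, which locks those values in; drop them from s, u, x.
x must be 9 (only option left). So u can't be 9.
Determined: q=5, x=9. The other variables each still have more than one consistent value. That makes 2.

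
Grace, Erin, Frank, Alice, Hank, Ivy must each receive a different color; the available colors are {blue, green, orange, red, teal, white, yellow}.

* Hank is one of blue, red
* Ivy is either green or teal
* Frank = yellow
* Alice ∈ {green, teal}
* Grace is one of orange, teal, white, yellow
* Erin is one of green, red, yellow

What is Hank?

Frank's domain is down to {yellow}, so Frank = yellow. Remove yellow from Grace, Erin.
The 2 variables Alice and Ivy are confined to {green, teal}, which locks those values in; drop them from Grace, Erin.
That leaves Erin = red. So Hank can't be red.
So Hank = blue.

blue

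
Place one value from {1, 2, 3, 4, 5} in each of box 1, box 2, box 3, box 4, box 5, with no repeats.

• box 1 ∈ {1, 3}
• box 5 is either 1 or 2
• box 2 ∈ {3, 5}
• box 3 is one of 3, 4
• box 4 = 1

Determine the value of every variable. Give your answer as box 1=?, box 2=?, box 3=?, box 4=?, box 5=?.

box 1=3, box 2=5, box 3=4, box 4=1, box 5=2

box 4 has just one choice, so box 4 = 1. Strike 1 from box 1, box 5.
box 5's domain is down to {2}, so box 5 = 2.
box 1's domain is down to {3}, so box 1 = 3. So box 2, box 3 can't be 3.
box 2 must be 5 (only option left).
box 3 must be 4 (only option left).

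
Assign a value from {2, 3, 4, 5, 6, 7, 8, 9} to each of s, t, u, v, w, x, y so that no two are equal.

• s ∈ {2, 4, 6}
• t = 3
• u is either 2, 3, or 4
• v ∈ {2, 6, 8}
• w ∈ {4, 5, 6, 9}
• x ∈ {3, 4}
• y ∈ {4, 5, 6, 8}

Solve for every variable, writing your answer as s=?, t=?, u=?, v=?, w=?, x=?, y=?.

t must be 3 (only option left). So u, x can't be 3.
x's domain is down to {4}, so x = 4. Strike 4 from s, u, w, y.
u's domain is down to {2}, so u = 2. Eliminate 2 elsewhere: s, v.
s has just one choice, so s = 6. Eliminate 6 elsewhere: v, w, y.
v has just one choice, so v = 8. Eliminate 8 elsewhere: y.
y must be 5 (only option left). Eliminate 5 elsewhere: w.
w must be 9 (only option left).

s=6, t=3, u=2, v=8, w=9, x=4, y=5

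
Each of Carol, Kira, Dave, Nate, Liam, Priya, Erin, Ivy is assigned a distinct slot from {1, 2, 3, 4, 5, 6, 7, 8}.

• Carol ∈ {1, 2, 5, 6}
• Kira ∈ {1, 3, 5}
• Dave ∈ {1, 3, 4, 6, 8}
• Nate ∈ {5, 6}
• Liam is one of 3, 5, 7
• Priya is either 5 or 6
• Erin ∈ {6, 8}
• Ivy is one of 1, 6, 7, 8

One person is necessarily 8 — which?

Erin

Among the 8 variables, 2 fits only Carol (and all 8 values in {1, 2, 3, 4, 5, 6, 7, 8} must be used), so Carol = 2.
Among the 7 still-open variables, 4 fits only Dave (and all 7 values in {1, 3, 4, 5, 6, 7, 8} must be used), so Dave = 4.
Nate and Priya share exactly the 2 values {5, 6}; by pigeonhole those values go to them, so strike 5, 6 from Kira, Liam, Erin, Ivy.
So 8 goes to Erin.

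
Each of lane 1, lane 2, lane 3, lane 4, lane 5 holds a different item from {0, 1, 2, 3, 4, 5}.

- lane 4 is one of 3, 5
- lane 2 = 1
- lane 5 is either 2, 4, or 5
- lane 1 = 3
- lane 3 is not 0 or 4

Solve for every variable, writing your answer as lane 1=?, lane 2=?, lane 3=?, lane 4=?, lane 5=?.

lane 1=3, lane 2=1, lane 3=2, lane 4=5, lane 5=4

lane 1 must be 3 (only option left). Remove 3 from lane 3, lane 4.
lane 2 has just one choice, so lane 2 = 1. Remove 1 from lane 3.
lane 4's domain is down to {5}, so lane 4 = 5. Remove 5 from lane 3, lane 5.
That leaves lane 3 = 2. Eliminate 2 elsewhere: lane 5.
lane 5 must be 4 (only option left).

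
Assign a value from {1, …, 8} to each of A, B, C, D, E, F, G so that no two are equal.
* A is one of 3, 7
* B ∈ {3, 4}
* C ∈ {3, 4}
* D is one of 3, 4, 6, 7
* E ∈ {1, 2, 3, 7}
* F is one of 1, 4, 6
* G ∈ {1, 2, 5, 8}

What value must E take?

B and C share exactly the 2 values {3, 4}; by pigeonhole those values go to them, so strike 3, 4 from A, D, E, F.
A's domain is down to {7}, so A = 7. Strike 7 from D, E.
D's domain is down to {6}, so D = 6. Remove 6 from F.
F must be 1 (only option left). So E, G can't be 1.
So E = 2.

2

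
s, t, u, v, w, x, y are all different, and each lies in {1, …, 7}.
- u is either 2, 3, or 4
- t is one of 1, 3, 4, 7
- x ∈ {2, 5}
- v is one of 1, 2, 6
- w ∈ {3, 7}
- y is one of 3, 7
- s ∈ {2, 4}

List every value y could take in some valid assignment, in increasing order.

3, 7

Among the 7 variables, 5 fits only x (and all 7 values in {1, 2, 3, 4, 5, 6, 7} must be used), so x = 5.
Among the 6 still-open variables, 6 fits only v (and all 6 values in {1, 2, 3, 4, 6, 7} must be used), so v = 6.
The 5 still-open variables together cover exactly {1, 2, 3, 4, 7} — 5 values for 5 variables — and 1 appears only in t's list, so t = 1.
The 2 variables w and y are confined to {3, 7}, which locks those values in; drop them from u.
No further eliminations apply; y can still be any of 3, 7.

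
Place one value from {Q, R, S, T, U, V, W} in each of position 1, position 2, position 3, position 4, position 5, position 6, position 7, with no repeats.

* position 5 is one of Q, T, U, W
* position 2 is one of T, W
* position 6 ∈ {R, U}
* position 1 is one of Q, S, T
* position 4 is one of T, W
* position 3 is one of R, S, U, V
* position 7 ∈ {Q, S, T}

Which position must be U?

position 5

The 7 variables draw from only 7 values {Q, R, S, T, U, V, W}, so each is used; only position 3 can be V, hence position 3 = V.
Among the 6 still-open variables, R fits only position 6 (and all 6 values in {Q, R, S, T, U, W} must be used), so position 6 = R.
The 5 still-open variables draw from only 5 values {Q, S, T, U, W}, so each is used; only position 5 can be U, hence position 5 = U.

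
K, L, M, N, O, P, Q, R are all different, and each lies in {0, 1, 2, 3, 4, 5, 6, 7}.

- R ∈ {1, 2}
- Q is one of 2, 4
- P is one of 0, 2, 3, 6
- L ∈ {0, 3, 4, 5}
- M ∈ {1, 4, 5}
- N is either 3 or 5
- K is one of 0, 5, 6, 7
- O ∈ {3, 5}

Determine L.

0

Among the 8 variables, 7 fits only K (and all 8 values in {0, 1, 2, 3, 4, 5, 6, 7} must be used), so K = 7.
The 7 still-open variables together cover exactly {0, 1, 2, 3, 4, 5, 6} — 7 values for 7 variables — and 6 appears only in P's list, so P = 6.
Among the 6 still-open variables, 0 fits only L (and all 6 values in {0, 1, 2, 3, 4, 5} must be used), so L = 0.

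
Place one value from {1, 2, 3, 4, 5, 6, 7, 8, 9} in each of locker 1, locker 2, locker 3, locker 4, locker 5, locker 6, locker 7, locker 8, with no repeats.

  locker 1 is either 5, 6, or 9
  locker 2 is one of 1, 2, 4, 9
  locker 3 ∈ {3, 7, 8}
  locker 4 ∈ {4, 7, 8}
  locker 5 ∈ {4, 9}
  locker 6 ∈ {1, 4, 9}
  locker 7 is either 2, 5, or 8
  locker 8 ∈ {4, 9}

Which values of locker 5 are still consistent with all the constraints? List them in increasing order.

The 2 variables locker 5 and locker 8 are confined to {4, 9}, which locks those values in; drop them from locker 1, locker 2, locker 4, locker 6.
locker 6 must be 1 (only option left). Eliminate 1 elsewhere: locker 2.
locker 2 must be 2 (only option left). Remove 2 from locker 7.
No further eliminations apply; locker 5 can still be any of 4, 9.

4, 9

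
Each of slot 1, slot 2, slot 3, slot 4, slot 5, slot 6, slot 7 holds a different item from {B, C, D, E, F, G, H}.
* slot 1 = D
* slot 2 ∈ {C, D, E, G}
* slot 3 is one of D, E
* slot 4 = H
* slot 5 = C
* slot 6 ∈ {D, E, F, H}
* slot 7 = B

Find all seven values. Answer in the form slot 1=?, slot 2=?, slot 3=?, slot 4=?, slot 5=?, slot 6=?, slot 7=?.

slot 1=D, slot 2=G, slot 3=E, slot 4=H, slot 5=C, slot 6=F, slot 7=B

slot 1 must be D (only option left). So slot 2, slot 3, slot 6 can't be D.
slot 3's domain is down to {E}, so slot 3 = E. Remove E from slot 2, slot 6.
slot 4 has just one choice, so slot 4 = H. Strike H from slot 6.
slot 5 has just one choice, so slot 5 = C. Remove C from slot 2.
slot 6 must be F (only option left).
slot 7's domain is down to {B}, so slot 7 = B.
That leaves slot 2 = G.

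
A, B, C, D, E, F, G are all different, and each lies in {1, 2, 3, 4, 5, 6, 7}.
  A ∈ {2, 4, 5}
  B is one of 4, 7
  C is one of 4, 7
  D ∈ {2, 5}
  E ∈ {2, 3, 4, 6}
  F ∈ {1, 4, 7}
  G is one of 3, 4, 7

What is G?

3

Among the 7 variables, 1 fits only F (and all 7 values in {1, 2, 3, 4, 5, 6, 7} must be used), so F = 1.
The 6 still-open variables together cover exactly {2, 3, 4, 5, 6, 7} — 6 values for 6 variables — and 6 appears only in E's list, so E = 6.
The 5 still-open variables together cover exactly {2, 3, 4, 5, 7} — 5 values for 5 variables — and 3 appears only in G's list, so G = 3.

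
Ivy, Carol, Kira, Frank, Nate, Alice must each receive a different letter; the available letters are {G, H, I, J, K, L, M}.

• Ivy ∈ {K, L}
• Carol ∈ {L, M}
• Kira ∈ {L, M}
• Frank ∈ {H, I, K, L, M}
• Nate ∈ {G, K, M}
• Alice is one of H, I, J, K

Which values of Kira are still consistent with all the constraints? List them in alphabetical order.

The 2 variables Carol and Kira are confined to {L, M}, which locks those values in; drop them from Ivy, Frank, Nate.
Ivy must be K (only option left). Remove K from Frank, Nate, Alice.
Nate has just one choice, so Nate = G.
No further eliminations apply; Kira can still be any of L, M.

L, M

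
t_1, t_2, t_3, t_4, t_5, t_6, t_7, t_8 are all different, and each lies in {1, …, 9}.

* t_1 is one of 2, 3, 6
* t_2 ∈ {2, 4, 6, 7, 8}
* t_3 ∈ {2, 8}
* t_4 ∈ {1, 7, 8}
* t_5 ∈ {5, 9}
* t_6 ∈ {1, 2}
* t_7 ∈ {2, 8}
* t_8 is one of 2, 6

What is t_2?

4

t_3 and t_7 share exactly the 2 values {2, 8}; by pigeonhole those values go to them, so strike 2, 8 from t_1, t_2, t_4, t_6, t_8.
t_6's domain is down to {1}, so t_6 = 1. Eliminate 1 elsewhere: t_4.
t_8 must be 6 (only option left). Strike 6 from t_1, t_2.
t_1's domain is down to {3}, so t_1 = 3.
That leaves t_4 = 7. Remove 7 from t_2.
So t_2 = 4.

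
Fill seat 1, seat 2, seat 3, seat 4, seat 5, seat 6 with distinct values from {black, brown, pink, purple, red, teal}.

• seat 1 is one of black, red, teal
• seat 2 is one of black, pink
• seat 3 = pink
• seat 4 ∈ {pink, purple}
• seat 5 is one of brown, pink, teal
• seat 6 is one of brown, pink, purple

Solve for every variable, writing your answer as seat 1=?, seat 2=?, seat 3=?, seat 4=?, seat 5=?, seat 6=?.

seat 3's domain is down to {pink}, so seat 3 = pink. Eliminate pink elsewhere: seat 2, seat 4, seat 5, seat 6.
That leaves seat 4 = purple. Remove purple from seat 6.
seat 6's domain is down to {brown}, so seat 6 = brown. Eliminate brown elsewhere: seat 5.
seat 2 has just one choice, so seat 2 = black. Eliminate black elsewhere: seat 1.
seat 5 must be teal (only option left). Remove teal from seat 1.
seat 1 has just one choice, so seat 1 = red.

seat 1=red, seat 2=black, seat 3=pink, seat 4=purple, seat 5=teal, seat 6=brown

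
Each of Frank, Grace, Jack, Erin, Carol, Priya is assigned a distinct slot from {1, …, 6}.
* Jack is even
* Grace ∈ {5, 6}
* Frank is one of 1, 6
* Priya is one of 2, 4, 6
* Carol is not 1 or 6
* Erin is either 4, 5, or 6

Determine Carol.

The 6 variables draw from only 6 values {1, 2, 3, 4, 5, 6}, so each is used; only Frank can be 1, hence Frank = 1.
The 5 still-open variables draw from only 5 values {2, 3, 4, 5, 6}, so each is used; only Carol can be 3, hence Carol = 3.

3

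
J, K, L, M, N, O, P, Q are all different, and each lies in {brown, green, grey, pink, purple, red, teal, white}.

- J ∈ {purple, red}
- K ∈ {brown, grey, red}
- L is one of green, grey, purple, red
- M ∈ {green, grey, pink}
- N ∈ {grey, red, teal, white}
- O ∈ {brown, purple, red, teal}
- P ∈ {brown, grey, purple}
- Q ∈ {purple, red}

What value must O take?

teal

The 8 variables draw from only 8 values {brown, green, grey, pink, purple, red, teal, white}, so each is used; only M can be pink, hence M = pink.
The 7 still-open variables together cover exactly {brown, green, grey, purple, red, teal, white} — 7 values for 7 variables — and green appears only in L's list, so L = green.
The 6 still-open variables draw from only 6 values {brown, grey, purple, red, teal, white}, so each is used; only N can be white, hence N = white.
Among the 5 still-open variables, teal fits only O (and all 5 values in {brown, grey, purple, red, teal} must be used), so O = teal.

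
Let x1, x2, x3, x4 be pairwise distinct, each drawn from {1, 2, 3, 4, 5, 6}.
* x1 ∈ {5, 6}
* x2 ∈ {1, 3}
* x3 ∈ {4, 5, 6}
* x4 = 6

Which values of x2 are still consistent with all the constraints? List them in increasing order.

1, 3

x4 has just one choice, so x4 = 6. Strike 6 from x1, x3.
x1's domain is down to {5}, so x1 = 5. So x3 can't be 5.
x3's domain is down to {4}, so x3 = 4.
No further eliminations apply; x2 can still be any of 1, 3.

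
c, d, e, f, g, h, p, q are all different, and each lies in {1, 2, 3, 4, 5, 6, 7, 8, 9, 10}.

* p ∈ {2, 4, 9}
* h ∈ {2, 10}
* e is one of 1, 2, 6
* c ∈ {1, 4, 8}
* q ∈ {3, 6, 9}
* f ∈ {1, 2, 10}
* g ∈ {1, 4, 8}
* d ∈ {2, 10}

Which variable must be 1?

The 8 variables draw from only 8 values {1, 2, 3, 4, 6, 8, 9, 10}, so each is used; only q can be 3, hence q = 3.
The 7 still-open variables draw from only 7 values {1, 2, 4, 6, 8, 9, 10}, so each is used; only e can be 6, hence e = 6.
The 6 still-open variables together cover exactly {1, 2, 4, 8, 9, 10} — 6 values for 6 variables — and 9 appears only in p's list, so p = 9.
d and h share exactly the 2 values {2, 10}; by pigeonhole those values go to them, so strike 2, 10 from f.

f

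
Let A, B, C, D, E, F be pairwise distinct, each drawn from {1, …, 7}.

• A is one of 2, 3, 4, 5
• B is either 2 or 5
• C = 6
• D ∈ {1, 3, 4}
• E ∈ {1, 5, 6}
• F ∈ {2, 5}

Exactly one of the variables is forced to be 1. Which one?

C must be 6 (only option left). Eliminate 6 elsewhere: E.
The 2 variables B and F are confined to {2, 5}, which locks those values in; drop them from A, E.
So 1 goes to E.

E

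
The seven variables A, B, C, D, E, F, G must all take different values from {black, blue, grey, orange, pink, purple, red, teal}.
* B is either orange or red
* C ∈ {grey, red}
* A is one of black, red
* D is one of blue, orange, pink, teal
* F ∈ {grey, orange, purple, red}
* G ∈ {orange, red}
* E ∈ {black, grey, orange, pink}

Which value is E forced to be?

pink

B and G between them cover only {orange, red} — a naked pair. Remove those values from A, C, D, E, F.
A's domain is down to {black}, so A = black. Strike black from E.
That leaves C = grey. Eliminate grey elsewhere: E, F.
So E = pink.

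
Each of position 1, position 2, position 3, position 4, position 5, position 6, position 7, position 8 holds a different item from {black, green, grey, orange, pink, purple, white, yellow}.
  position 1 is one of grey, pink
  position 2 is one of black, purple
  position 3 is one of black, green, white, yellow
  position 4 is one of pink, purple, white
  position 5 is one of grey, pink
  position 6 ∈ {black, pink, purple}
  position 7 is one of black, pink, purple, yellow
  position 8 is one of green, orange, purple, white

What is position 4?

The 8 variables draw from only 8 values {black, green, grey, orange, pink, purple, white, yellow}, so each is used; only position 8 can be orange, hence position 8 = orange.
The 7 still-open variables together cover exactly {black, green, grey, pink, purple, white, yellow} — 7 values for 7 variables — and green appears only in position 3's list, so position 3 = green.
The 6 still-open variables draw from only 6 values {black, grey, pink, purple, white, yellow}, so each is used; only position 4 can be white, hence position 4 = white.

white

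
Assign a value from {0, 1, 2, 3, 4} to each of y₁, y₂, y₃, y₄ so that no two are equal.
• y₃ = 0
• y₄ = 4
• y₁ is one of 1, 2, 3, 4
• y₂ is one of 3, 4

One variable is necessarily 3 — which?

y₃ has just one choice, so y₃ = 0.
y₄ has just one choice, so y₄ = 4. Eliminate 4 elsewhere: y₁, y₂.
So 3 goes to y₂.

y₂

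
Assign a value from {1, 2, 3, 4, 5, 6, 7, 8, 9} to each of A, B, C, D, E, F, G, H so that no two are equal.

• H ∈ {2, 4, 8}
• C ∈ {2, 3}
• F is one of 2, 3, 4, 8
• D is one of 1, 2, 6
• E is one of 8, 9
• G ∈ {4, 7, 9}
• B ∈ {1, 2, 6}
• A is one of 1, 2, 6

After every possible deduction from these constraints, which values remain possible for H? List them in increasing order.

4, 8

The 8 variables together cover exactly {1, 2, 3, 4, 6, 7, 8, 9} — 8 values for 8 variables — and 7 appears only in G's list, so G = 7.
The 7 still-open variables draw from only 7 values {1, 2, 3, 4, 6, 8, 9}, so each is used; only E can be 9, hence E = 9.
The 3 variables A, B, D are confined to {1, 2, 6}, which locks those values in; drop them from C, F, H.
C's domain is down to {3}, so C = 3. Eliminate 3 elsewhere: F.
No further eliminations apply; H can still be any of 4, 8.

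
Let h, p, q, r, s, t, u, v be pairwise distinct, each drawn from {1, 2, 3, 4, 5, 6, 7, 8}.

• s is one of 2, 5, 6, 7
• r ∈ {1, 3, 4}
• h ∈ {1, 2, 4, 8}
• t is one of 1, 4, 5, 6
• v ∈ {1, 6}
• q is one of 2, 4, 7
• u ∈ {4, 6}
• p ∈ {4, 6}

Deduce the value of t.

5

Among the 8 variables, 3 fits only r (and all 8 values in {1, 2, 3, 4, 5, 6, 7, 8} must be used), so r = 3.
The 7 still-open variables together cover exactly {1, 2, 4, 5, 6, 7, 8} — 7 values for 7 variables — and 8 appears only in h's list, so h = 8.
The 2 variables p and u are confined to {4, 6}, which locks those values in; drop them from q, s, t, v.
v must be 1 (only option left). Strike 1 from t.
So t = 5.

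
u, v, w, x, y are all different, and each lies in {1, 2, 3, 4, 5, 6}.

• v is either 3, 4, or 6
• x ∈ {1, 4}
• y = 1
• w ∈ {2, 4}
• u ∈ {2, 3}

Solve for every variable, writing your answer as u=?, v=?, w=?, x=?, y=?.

y has just one choice, so y = 1. Strike 1 from x.
That leaves x = 4. Eliminate 4 elsewhere: v, w.
That leaves w = 2. Remove 2 from u.
That leaves u = 3. Remove 3 from v.
v's domain is down to {6}, so v = 6.

u=3, v=6, w=2, x=4, y=1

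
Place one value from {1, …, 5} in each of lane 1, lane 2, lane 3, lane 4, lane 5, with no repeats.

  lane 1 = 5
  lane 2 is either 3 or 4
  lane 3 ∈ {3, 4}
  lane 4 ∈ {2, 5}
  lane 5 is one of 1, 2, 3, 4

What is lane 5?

1

lane 1's domain is down to {5}, so lane 1 = 5. So lane 4 can't be 5.
That leaves lane 4 = 2. Strike 2 from lane 5.
The 3 still-open variables draw from only 3 values {1, 3, 4}, so each is used; only lane 5 can be 1, hence lane 5 = 1.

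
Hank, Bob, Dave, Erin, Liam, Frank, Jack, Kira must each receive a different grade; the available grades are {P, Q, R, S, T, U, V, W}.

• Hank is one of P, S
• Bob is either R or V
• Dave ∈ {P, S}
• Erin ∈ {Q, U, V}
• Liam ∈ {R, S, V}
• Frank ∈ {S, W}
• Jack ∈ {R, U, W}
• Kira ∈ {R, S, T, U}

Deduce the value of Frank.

W

The 8 variables together cover exactly {P, Q, R, S, T, U, V, W} — 8 values for 8 variables — and Q appears only in Erin's list, so Erin = Q.
Among the 7 still-open variables, T fits only Kira (and all 7 values in {P, R, S, T, U, V, W} must be used), so Kira = T.
The 6 still-open variables together cover exactly {P, R, S, U, V, W} — 6 values for 6 variables — and U appears only in Jack's list, so Jack = U.
The 5 still-open variables together cover exactly {P, R, S, V, W} — 5 values for 5 variables — and W appears only in Frank's list, so Frank = W.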